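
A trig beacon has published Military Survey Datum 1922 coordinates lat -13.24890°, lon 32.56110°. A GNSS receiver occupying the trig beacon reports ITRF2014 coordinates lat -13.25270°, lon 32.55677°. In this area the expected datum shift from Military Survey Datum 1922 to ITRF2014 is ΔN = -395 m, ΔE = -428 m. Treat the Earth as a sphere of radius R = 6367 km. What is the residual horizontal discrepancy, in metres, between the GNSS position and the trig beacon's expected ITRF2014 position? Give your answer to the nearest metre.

Observed coordinate differences: Δφ = -0.00380°, Δλ = -0.00433°.
Converting to metres (1° lat = 111125 m, cos φ = 0.973384): observed ΔN = -422.3 m, observed ΔE = -468.4 m.
Subtracting the expected shift leaves a residual of -422.3 − (-395) = -27.3 m north and -468.4 − (-428) = -40.4 m east.
Residual distance = √((-27.3)² + (-40.4)²) = 48.7 m.

49 m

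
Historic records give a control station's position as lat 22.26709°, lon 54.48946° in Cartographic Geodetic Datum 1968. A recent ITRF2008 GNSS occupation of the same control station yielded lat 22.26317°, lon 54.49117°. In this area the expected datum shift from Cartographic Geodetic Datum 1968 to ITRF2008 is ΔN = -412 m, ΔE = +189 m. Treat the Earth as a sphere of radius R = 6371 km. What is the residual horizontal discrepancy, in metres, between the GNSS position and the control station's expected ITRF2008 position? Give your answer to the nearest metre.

27 m

Observed coordinate differences: Δφ = -0.00392°, Δλ = +0.00171°.
Converting to metres (1° lat = 111195 m, cos φ = 0.925428): observed ΔN = -435.9 m, observed ΔE = 176.0 m.
Subtracting the expected shift leaves a residual of -435.9 − (-412) = -23.9 m north and 176.0 − (189) = -13.0 m east.
Residual distance = √((-23.9)² + (-13.0)²) = 27.2 m.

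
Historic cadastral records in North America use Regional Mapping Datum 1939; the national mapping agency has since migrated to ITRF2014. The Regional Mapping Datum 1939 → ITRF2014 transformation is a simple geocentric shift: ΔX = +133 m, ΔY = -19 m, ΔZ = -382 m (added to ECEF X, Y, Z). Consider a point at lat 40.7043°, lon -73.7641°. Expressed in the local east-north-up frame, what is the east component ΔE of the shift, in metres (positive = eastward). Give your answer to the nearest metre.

At φ = 40.7043°, λ = -73.7641°: sin φ = 0.652155, cos φ = 0.758085, sin λ = -0.960119, cos λ = 0.279593.
ΔE = −sin λ·ΔX + cos λ·ΔY = −(-0.960119)·(133) + (0.279593)·(-19) = 122.38 m.

ΔE = 122 m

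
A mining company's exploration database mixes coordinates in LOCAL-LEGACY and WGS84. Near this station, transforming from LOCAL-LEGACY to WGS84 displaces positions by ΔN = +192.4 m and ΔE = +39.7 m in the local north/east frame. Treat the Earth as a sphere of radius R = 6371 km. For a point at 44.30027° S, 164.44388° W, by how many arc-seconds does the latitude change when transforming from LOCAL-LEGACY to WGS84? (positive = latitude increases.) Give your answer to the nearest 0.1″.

Δφ = 6.2″

On a sphere of radius R, 1 rad of latitude = R, so Δφ = ΔN / R = 192.4 / 6371000 = 3.0199e-05 rad = 6.229″.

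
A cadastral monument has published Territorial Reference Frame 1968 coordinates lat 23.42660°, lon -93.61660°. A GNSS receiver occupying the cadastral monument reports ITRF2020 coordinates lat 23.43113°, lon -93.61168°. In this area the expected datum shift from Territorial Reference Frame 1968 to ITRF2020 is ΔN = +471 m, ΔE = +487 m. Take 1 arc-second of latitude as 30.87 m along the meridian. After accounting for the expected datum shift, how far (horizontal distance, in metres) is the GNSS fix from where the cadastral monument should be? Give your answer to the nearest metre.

36 m

Observed coordinate differences: Δφ = +0.00453°, Δλ = +0.00492°.
Converting to metres (1° lat = 111132 m, cos φ = 0.917570): observed ΔN = 503.4 m, observed ΔE = 501.7 m.
Subtracting the expected shift leaves a residual of 503.4 − (471) = 32.4 m north and 501.7 − (487) = 14.7 m east.
Residual distance = √(32.4² + 14.7²) = 35.6 m.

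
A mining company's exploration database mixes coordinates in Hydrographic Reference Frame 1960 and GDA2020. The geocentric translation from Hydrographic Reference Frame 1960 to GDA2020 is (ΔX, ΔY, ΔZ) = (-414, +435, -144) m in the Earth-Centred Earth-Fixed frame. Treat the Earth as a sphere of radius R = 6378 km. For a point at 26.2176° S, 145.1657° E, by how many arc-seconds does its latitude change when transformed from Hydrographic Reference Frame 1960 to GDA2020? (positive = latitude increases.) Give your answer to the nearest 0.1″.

sin φ = -0.441781, cos φ = 0.897123, sin λ = 0.571205, cos λ = -0.820807.
North component: ΔN = −sin φ cos λ·ΔX − sin φ sin λ·ΔY + cos φ·ΔZ = −(-0.441781)(-0.820807)(-414) − (-0.441781)(0.571205)(435) + (0.897123)(-144) = 130.71 m.
1° of latitude spans πR/180 = 111317 m, so Δφ = 130.71 / 111317 × 3600 = 4.227″.

Δφ = 4.2″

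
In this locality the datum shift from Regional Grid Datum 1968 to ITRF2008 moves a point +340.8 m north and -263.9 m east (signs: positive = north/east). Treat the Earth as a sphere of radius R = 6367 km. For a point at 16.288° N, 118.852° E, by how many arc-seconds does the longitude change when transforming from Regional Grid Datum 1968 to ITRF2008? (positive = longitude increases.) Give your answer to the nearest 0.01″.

At latitude 16.288°, cos φ = 0.959864.
One radian of longitude at latitude φ spans R cos φ, so Δλ = ΔE / (R cos φ) = -263.9 / (6367000 × 0.959864) = -4.3181e-05 rad = -8.907″.

Δλ = -8.91″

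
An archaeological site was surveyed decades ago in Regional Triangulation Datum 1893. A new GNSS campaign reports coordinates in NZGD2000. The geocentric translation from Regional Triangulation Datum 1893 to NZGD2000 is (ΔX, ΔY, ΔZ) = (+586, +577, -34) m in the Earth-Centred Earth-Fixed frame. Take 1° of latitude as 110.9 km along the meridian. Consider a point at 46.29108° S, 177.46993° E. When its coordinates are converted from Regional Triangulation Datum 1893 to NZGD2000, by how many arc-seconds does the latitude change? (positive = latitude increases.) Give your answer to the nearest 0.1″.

sin φ = -0.722860, cos φ = 0.690995, sin λ = 0.044144, cos λ = -0.999025.
North component: ΔN = −sin φ cos λ·ΔX − sin φ sin λ·ΔY + cos φ·ΔZ = −(-0.722860)(-0.999025)(586) − (-0.722860)(0.044144)(577) + (0.690995)(-34) = -428.26 m.
1° of latitude spans 110900 m, so Δφ = -428.26 / 110900 × 3600 = -13.902″.

Δφ = -13.9″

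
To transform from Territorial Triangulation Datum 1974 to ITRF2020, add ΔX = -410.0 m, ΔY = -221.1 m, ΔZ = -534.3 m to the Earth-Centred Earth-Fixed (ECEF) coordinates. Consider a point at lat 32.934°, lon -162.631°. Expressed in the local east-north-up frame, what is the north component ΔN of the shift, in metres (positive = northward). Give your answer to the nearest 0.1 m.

ΔN = -697.1 m

At φ = 32.934°, λ = -162.631°: sin φ = 0.543673, cos φ = 0.839297, sin λ = -0.298524, cos λ = -0.954402.
ΔN = −sin φ cos λ·ΔX − sin φ sin λ·ΔY + cos φ·ΔZ = −(0.543673)(-0.954402)(-410.0) − (0.543673)(-0.298524)(-221.1) + (0.839297)(-534.3) = -697.06 m.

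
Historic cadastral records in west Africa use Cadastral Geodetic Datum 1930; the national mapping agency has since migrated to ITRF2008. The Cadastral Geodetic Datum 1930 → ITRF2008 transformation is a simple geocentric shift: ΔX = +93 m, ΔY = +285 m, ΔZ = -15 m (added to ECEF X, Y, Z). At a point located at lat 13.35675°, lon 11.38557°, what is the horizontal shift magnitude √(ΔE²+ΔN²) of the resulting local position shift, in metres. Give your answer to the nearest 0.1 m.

At φ = 13.35675°, λ = 11.38557°: sin φ = 0.231014, cos φ = 0.972951, sin λ = 0.197410, cos λ = 0.980321.
ΔE = −sin λ·ΔX + cos λ·ΔY = −(0.197410)·(93) + (0.980321)·(285) = 261.03 m.
ΔN = −sin φ cos λ·ΔX − sin φ sin λ·ΔY + cos φ·ΔZ = −(0.231014)(0.980321)(93) − (0.231014)(0.197410)(285) + (0.972951)(-15) = -48.65 m.
Horizontal magnitude = √(ΔE² + ΔN²) = √(261.03² + (-48.65)²) = 265.53 m.

265.5 m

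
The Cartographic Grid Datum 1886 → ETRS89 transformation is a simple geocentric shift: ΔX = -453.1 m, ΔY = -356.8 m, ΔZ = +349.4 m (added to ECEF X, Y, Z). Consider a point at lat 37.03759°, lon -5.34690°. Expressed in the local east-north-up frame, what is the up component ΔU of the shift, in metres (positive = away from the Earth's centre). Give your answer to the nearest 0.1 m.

At φ = 37.03759°, λ = -5.34690°: sin φ = 0.602339, cos φ = 0.798241, sin λ = -0.093186, cos λ = 0.995649.
ΔU = cos φ cos λ·ΔX + cos φ sin λ·ΔY + sin φ·ΔZ = (0.798241)(0.995649)(-453.1) + (0.798241)(-0.093186)(-356.8) + (0.602339)(349.4) = -123.11 m.

ΔU = -123.1 m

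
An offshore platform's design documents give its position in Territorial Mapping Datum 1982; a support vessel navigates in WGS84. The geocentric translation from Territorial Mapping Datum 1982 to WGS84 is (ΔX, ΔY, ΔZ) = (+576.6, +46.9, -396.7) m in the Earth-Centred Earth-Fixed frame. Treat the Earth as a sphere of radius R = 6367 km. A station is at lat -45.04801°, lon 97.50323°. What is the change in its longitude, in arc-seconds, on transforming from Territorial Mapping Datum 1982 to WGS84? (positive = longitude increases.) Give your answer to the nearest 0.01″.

Δλ = -26.49″

sin φ = -0.707699, cos φ = 0.706514, sin λ = 0.991438, cos λ = -0.130582.
East component: ΔE = −sin λ·ΔX + cos λ·ΔY = −(0.991438)(576.6) + (-0.130582)(46.9) = -577.79 m.
1° of latitude spans πR/180 = 111125 m; at latitude φ, 1° of longitude spans that × cos φ = 78511.5 m, so Δλ = -577.79 / 78511.5 × 3600 = -26.493″.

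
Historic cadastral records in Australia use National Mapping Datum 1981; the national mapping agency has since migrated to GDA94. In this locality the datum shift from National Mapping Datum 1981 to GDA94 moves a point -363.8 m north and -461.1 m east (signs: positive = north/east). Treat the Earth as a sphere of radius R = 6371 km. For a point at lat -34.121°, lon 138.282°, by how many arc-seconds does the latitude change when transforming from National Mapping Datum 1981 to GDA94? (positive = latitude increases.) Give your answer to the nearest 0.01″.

Δφ = -11.78″

On a sphere of radius R, 1 rad of latitude = R, so Δφ = ΔN / R = -363.8 / 6371000 = -5.7102e-05 rad = -11.778″.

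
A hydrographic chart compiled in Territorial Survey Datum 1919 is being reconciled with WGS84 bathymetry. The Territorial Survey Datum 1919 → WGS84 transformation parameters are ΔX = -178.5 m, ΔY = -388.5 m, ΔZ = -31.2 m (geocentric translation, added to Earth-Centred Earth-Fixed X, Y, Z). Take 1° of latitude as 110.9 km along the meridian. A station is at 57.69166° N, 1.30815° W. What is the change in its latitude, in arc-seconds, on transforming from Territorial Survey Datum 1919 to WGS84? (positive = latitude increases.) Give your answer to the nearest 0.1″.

sin φ = 0.845184, cos φ = 0.534475, sin λ = -0.022830, cos λ = 0.999739.
North component: ΔN = −sin φ cos λ·ΔX − sin φ sin λ·ΔY + cos φ·ΔZ = −(0.845184)(0.999739)(-178.5) − (0.845184)(-0.022830)(-388.5) + (0.534475)(-31.2) = 126.65 m.
1° of latitude spans 110900 m, so Δφ = 126.65 / 110900 × 3600 = 4.111″.

Δφ = 4.1″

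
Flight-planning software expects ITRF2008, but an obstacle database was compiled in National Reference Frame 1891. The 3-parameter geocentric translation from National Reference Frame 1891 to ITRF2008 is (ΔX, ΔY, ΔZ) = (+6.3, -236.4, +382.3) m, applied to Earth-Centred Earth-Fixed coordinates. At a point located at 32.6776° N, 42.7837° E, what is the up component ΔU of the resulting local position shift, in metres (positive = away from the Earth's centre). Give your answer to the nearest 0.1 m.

ΔU = 75.1 m

The local up (radial) axis is (cos φ cos λ, cos φ sin λ, sin φ), giving ΔU = 3.892 − 135.156 + 206.408 = 75.14 m.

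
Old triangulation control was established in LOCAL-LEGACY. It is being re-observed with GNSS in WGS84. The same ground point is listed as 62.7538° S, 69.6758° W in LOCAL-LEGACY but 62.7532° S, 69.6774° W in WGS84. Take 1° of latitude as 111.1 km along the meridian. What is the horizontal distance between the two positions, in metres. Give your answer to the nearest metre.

Δφ = -62.7532° − -62.7538° = +0.0006°; Δλ = -69.6774° − -69.6758° = -0.0016°.
ΔN = Δφ × 111100 = 66.7 m; ΔE = Δλ × 111100 × cos(-62.7538°) = -0.0016 × 111100 × 0.457815 = -81.4 m.
Distance = √(ΔE² + ΔN²) = √((-81.4)² + 66.7²) = 105.2 m.

105 m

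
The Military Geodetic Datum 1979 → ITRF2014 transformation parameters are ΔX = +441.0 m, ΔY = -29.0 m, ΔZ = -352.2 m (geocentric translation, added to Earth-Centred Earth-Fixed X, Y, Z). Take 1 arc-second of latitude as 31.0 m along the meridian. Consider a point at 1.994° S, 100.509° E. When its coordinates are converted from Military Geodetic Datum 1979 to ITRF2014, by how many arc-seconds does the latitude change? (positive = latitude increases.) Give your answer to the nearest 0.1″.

sin φ = -0.034795, cos φ = 0.999394, sin λ = 0.983226, cos λ = -0.182390.
North component: ΔN = −sin φ cos λ·ΔX − sin φ sin λ·ΔY + cos φ·ΔZ = −(-0.034795)(-0.182390)(441.0) − (-0.034795)(0.983226)(-29.0) + (0.999394)(-352.2) = -355.78 m.
1° of latitude spans 3600 × 31.00 = 111600 m, so Δφ = -355.78 / 111600 × 3600 = -11.477″.

Δφ = -11.5″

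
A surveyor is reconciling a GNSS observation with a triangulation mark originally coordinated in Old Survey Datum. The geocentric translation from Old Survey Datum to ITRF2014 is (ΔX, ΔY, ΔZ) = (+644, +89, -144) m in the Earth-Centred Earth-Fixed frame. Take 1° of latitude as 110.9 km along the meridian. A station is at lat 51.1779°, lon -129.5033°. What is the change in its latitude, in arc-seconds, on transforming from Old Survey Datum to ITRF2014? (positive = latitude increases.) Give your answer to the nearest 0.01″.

Δφ = 9.17″

sin φ = 0.779096, cos φ = 0.626904, sin λ = -0.771588, cos λ = -0.636123.
North component: ΔN = −sin φ cos λ·ΔX − sin φ sin λ·ΔY + cos φ·ΔZ = −(0.779096)(-0.636123)(644) − (0.779096)(-0.771588)(89) + (0.626904)(-144) = 282.39 m.
1° of latitude spans 110900 m, so Δφ = 282.39 / 110900 × 3600 = 9.167″.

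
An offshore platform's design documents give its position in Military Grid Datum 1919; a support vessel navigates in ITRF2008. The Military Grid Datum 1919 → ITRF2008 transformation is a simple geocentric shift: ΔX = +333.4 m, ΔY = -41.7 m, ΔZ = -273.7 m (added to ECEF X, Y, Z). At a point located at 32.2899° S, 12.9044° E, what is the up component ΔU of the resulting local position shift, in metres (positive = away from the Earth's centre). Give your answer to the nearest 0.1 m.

At φ = -32.2899°, λ = 12.9044°: sin φ = -0.534203, cos φ = 0.845356, sin λ = 0.223325, cos λ = 0.974744.
ΔU = cos φ cos λ·ΔX + cos φ sin λ·ΔY + sin φ·ΔZ = (0.845356)(0.974744)(333.4) + (0.845356)(0.223325)(-41.7) + (-0.534203)(-273.7) = 413.06 m.

ΔU = 413.1 m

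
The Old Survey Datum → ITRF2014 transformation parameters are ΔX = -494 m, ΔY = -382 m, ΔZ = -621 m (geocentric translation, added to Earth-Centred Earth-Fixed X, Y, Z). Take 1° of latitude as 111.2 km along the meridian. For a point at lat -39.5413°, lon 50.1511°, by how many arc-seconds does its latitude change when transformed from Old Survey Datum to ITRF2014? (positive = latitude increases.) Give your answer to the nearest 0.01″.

sin φ = -0.636634, cos φ = 0.771166, sin λ = 0.767737, cos λ = 0.640765.
North component: ΔN = −sin φ cos λ·ΔX − sin φ sin λ·ΔY + cos φ·ΔZ = −(-0.636634)(0.640765)(-494) − (-0.636634)(0.767737)(-382) + (0.771166)(-621) = -867.12 m.
1° of latitude spans 111200 m, so Δφ = -867.12 / 111200 × 3600 = -28.072″.

Δφ = -28.07″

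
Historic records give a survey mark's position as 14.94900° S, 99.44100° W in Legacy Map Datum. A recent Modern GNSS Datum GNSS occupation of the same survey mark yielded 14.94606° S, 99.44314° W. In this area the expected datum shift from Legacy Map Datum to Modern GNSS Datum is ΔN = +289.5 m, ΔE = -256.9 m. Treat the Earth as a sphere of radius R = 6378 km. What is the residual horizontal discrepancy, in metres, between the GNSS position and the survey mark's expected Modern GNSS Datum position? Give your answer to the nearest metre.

46 m

Observed coordinate differences: Δφ = +0.00294°, Δλ = -0.00214°.
Converting to metres (1° lat = 111317 m, cos φ = 0.966156): observed ΔN = 327.3 m, observed ΔE = -230.2 m.
Subtracting the expected shift leaves a residual of 327.3 − (289.5) = 37.8 m north and -230.2 − (-256.9) = 26.7 m east.
Residual distance = √(37.8² + 26.7²) = 46.3 m.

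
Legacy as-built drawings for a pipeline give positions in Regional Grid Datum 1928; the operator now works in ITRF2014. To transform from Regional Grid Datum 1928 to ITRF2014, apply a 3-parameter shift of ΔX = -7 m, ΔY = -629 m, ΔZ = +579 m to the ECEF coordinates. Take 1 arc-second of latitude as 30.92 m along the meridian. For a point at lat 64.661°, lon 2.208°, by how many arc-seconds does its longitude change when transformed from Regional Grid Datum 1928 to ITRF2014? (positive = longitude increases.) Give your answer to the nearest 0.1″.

Δλ = -47.5″

sin φ = 0.903791, cos φ = 0.427973, sin λ = 0.038527, cos λ = 0.999258.
East component: ΔE = −sin λ·ΔX + cos λ·ΔY = −(0.038527)(-7) + (0.999258)(-629) = -628.26 m.
1° of latitude spans 3600 × 30.92 = 111312 m; at latitude φ, 1° of longitude spans that × cos φ = 47638.5 m, so Δλ = -628.26 / 47638.5 × 3600 = -47.477″.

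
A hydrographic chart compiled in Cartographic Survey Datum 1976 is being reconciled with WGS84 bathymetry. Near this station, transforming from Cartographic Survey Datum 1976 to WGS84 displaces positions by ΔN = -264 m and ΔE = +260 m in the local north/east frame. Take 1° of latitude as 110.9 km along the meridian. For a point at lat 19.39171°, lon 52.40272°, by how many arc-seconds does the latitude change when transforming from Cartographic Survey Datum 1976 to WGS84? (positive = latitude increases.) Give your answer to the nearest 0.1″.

Δφ = -8.6″

1° of latitude = 110.9 km, so Δφ = -264.0 / 110900 = -0.0023805° = -8.570″.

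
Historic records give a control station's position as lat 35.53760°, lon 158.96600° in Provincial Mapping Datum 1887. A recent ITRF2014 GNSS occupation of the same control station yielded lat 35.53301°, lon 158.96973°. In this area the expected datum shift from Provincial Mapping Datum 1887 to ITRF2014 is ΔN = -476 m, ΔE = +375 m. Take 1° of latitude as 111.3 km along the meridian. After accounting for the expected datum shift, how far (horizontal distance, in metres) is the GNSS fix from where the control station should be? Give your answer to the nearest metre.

51 m

Observed coordinate differences: Δφ = -0.00459°, Δλ = +0.00373°.
Converting to metres (1° lat = 111300 m, cos φ = 0.813734): observed ΔN = -510.9 m, observed ΔE = 337.8 m.
Subtracting the expected shift leaves a residual of -510.9 − (-476) = -34.9 m north and 337.8 − (375) = -37.2 m east.
Residual distance = √((-34.9)² + (-37.2)²) = 51.0 m.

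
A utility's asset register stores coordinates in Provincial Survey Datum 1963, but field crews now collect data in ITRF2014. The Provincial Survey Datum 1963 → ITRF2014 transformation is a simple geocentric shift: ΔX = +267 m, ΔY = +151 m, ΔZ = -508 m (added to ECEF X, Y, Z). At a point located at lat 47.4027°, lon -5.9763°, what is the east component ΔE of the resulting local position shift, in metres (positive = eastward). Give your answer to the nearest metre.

ΔE = 178 m

The local east axis at (φ, λ) is (−sin λ, cos λ, 0), so ΔE = −sin(-5.9763°)·267 + cos(-5.9763°)·151 = 177.98 m.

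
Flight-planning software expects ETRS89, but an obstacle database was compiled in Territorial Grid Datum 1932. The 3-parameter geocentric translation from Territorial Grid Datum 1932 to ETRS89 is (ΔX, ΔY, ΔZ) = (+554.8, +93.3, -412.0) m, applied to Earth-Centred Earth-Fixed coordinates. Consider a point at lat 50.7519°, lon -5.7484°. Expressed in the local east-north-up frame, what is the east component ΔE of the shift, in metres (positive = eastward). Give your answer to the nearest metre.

The local east axis at (φ, λ) is (−sin λ, cos λ, 0), so ΔE = −sin(-5.7484°)·554.8 + cos(-5.7484°)·93.3 = 148.40 m.

ΔE = 148 m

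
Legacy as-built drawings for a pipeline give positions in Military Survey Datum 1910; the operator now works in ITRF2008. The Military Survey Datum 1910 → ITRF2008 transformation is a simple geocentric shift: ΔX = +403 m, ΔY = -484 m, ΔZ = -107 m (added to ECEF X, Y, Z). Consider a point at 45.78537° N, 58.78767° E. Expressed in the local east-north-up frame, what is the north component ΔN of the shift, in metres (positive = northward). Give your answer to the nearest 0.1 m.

At φ = 45.78537°, λ = 58.78767°: sin φ = 0.716733, cos φ = 0.697348, sin λ = 0.855253, cos λ = 0.518211.
ΔN = −sin φ cos λ·ΔX − sin φ sin λ·ΔY + cos φ·ΔZ = −(0.716733)(0.518211)(403) − (0.716733)(0.855253)(-484) + (0.697348)(-107) = 72.39 m.

ΔN = 72.4 m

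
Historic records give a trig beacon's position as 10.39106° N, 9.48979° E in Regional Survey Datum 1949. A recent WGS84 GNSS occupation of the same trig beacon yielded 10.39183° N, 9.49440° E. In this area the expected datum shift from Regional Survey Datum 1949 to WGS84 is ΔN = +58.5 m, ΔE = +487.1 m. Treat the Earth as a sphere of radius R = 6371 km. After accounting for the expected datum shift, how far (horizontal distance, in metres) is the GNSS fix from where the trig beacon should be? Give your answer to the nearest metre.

Observed coordinate differences: Δφ = +0.00077°, Δλ = +0.00461°.
Converting to metres (1° lat = 111195 m, cos φ = 0.983600): observed ΔN = 85.6 m, observed ΔE = 504.2 m.
Subtracting the expected shift leaves a residual of 85.6 − (58.5) = 27.1 m north and 504.2 − (487.1) = 17.1 m east.
Residual distance = √(27.1² + 17.1²) = 32.1 m.

32 m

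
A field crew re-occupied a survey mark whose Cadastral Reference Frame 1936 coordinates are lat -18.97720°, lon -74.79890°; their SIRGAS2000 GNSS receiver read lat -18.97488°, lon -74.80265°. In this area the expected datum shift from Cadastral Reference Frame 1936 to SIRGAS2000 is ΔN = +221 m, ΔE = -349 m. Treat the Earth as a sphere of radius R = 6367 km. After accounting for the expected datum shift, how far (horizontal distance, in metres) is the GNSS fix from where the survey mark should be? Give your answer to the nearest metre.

58 m

Observed coordinate differences: Δφ = +0.00232°, Δλ = -0.00375°.
Converting to metres (1° lat = 111125 m, cos φ = 0.945648): observed ΔN = 257.8 m, observed ΔE = -394.1 m.
Subtracting the expected shift leaves a residual of 257.8 − (221) = 36.8 m north and -394.1 − (-349) = -45.1 m east.
Residual distance = √(36.8² + (-45.1)²) = 58.2 m.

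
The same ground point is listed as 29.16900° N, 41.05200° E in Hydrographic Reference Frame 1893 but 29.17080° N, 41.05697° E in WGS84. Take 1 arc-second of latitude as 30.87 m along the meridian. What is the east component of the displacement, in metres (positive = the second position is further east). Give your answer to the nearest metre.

Δφ = 29.17080° − 29.16900° = +0.00180°; Δλ = 41.05697° − 41.05200° = +0.00497°.
1° of latitude = 3600 × 30.87 = 111132 m.
ΔN = Δφ × 111132 = 200.0 m; ΔE = Δλ × 111132 × cos(29.16900°) = +0.00497 × 111132 × 0.873186 = 482.3 m.

ΔE = 482 m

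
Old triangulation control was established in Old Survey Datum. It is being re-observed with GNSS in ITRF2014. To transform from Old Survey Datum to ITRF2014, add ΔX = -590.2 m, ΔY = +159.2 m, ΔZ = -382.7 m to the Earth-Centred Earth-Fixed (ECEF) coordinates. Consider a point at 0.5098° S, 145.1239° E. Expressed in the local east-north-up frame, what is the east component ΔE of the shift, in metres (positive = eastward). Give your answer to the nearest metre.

ΔE = 207 m

The local east axis at (φ, λ) is (−sin λ, cos λ, 0), so ΔE = −sin(145.1239°)·(-590.2) + cos(145.1239°)·159.2 = 206.87 m.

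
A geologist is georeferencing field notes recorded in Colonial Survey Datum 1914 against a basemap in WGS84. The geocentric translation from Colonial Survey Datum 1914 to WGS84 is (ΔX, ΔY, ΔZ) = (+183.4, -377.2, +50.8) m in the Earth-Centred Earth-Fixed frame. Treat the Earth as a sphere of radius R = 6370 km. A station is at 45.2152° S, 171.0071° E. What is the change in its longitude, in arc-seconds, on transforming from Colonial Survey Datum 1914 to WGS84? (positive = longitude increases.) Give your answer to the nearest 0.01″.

Δλ = 15.81″

sin φ = -0.709758, cos φ = 0.704446, sin λ = 0.156312, cos λ = -0.987708.
East component: ΔE = −sin λ·ΔX + cos λ·ΔY = −(0.156312)(183.4) + (-0.987708)(-377.2) = 343.90 m.
1° of latitude spans πR/180 = 111177 m; at latitude φ, 1° of longitude spans that × cos φ = 78318.5 m, so Δλ = 343.90 / 78318.5 × 3600 = 15.808″.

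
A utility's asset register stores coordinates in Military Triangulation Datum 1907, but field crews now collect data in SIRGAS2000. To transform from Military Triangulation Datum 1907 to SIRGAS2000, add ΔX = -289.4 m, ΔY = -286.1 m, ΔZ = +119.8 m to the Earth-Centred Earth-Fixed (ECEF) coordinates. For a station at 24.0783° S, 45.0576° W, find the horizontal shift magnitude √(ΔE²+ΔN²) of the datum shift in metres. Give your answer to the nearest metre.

The local east axis at (φ, λ) is (−sin λ, cos λ, 0), so ΔE = −sin(-45.0576°)·(-289.4) + cos(-45.0576°)·(-286.1) = -406.94 m.
The local north axis is (−sin φ cos λ, −sin φ sin λ, cos φ), giving ΔN = -83.405 + 82.620 + 109.376 = 108.59 m.
Horizontal magnitude = √(ΔE² + ΔN²) = √((-406.94)² + 108.59²) = 421.18 m.

421 m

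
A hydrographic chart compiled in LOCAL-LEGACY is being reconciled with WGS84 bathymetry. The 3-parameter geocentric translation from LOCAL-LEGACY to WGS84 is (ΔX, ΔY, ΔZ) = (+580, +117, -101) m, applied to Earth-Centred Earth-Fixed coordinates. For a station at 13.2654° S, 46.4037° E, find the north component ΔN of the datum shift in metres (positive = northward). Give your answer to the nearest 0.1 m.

ΔN = 12.9 m

At φ = -13.2654°, λ = 46.4037°: sin φ = -0.229462, cos φ = 0.973318, sin λ = 0.724216, cos λ = 0.689573.
ΔN = −sin φ cos λ·ΔX − sin φ sin λ·ΔY + cos φ·ΔZ = −(-0.229462)(0.689573)(580) − (-0.229462)(0.724216)(117) + (0.973318)(-101) = 12.91 m.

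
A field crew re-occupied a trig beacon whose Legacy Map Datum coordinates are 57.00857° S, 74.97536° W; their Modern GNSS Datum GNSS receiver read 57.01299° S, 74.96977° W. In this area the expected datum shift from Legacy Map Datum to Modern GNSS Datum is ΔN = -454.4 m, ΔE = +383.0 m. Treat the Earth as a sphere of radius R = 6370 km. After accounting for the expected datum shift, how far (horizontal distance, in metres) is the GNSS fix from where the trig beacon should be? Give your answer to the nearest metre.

Observed coordinate differences: Δφ = -0.00442°, Δλ = +0.00559°.
Converting to metres (1° lat = 111177 m, cos φ = 0.544514): observed ΔN = -491.4 m, observed ΔE = 338.4 m.
Subtracting the expected shift leaves a residual of -491.4 − (-454.4) = -37.0 m north and 338.4 − (383.0) = -44.6 m east.
Residual distance = √((-37.0)² + (-44.6)²) = 57.9 m.

58 m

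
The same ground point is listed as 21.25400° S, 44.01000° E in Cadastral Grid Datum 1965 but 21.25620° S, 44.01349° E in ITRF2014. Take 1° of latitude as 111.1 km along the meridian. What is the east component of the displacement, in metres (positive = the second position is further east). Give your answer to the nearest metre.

Δφ = -21.25620° − -21.25400° = -0.00220°; Δλ = 44.01349° − 44.01000° = +0.00349°.
ΔN = Δφ × 111100 = -244.4 m; ΔE = Δλ × 111100 × cos(-21.25400°) = +0.00349 × 111100 × 0.931983 = 361.4 m.

ΔE = 361 m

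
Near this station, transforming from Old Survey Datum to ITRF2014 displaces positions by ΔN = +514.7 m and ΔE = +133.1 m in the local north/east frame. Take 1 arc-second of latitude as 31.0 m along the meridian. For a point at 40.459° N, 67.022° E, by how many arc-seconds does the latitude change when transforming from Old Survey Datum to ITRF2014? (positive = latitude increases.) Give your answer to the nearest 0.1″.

1″ of latitude = 31.00 m, so Δφ = 514.7 / 31.00 = 16.603″.

Δφ = 16.6″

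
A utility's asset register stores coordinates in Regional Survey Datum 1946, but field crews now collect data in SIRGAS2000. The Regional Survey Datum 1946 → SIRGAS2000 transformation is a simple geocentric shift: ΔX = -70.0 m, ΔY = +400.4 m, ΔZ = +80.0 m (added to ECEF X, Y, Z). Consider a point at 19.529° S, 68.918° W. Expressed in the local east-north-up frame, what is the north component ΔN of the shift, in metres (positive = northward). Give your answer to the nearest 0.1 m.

ΔN = -57.9 m

At φ = -19.529°, λ = -68.918°: sin φ = -0.334284, cos φ = 0.942472, sin λ = -0.933067, cos λ = 0.359704.
ΔN = −sin φ cos λ·ΔX − sin φ sin λ·ΔY + cos φ·ΔZ = −(-0.334284)(0.359704)(-70.0) − (-0.334284)(-0.933067)(400.4) + (0.942472)(80.0) = -57.91 m.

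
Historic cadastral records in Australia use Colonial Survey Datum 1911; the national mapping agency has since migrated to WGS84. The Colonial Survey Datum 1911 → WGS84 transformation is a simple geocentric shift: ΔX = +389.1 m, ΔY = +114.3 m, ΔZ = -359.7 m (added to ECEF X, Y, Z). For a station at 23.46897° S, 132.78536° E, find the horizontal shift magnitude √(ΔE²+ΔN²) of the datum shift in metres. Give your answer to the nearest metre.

542 m

At φ = -23.46897°, λ = 132.78536°: sin φ = -0.398252, cos φ = 0.917276, sin λ = 0.733903, cos λ = -0.679254.
ΔE = −sin λ·ΔX + cos λ·ΔY = −(0.733903)·(389.1) + (-0.679254)·(114.3) = -363.20 m.
ΔN = −sin φ cos λ·ΔX − sin φ sin λ·ΔY + cos φ·ΔZ = −(-0.398252)(-0.679254)(389.1) − (-0.398252)(0.733903)(114.3) + (0.917276)(-359.7) = -401.79 m.
Horizontal magnitude = √(ΔE² + ΔN²) = √((-363.20)² + (-401.79)²) = 541.62 m.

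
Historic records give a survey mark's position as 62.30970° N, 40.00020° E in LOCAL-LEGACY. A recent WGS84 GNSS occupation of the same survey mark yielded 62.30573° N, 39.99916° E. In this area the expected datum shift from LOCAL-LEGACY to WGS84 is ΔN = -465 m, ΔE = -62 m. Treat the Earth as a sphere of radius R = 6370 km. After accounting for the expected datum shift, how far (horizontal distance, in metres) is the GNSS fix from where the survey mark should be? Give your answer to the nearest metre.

25 m

Observed coordinate differences: Δφ = -0.00397°, Δλ = -0.00104°.
Converting to metres (1° lat = 111177 m, cos φ = 0.464692): observed ΔN = -441.4 m, observed ΔE = -53.7 m.
Subtracting the expected shift leaves a residual of -441.4 − (-465) = 23.6 m north and -53.7 − (-62) = 8.3 m east.
Residual distance = √(23.6² + 8.3²) = 25.0 m.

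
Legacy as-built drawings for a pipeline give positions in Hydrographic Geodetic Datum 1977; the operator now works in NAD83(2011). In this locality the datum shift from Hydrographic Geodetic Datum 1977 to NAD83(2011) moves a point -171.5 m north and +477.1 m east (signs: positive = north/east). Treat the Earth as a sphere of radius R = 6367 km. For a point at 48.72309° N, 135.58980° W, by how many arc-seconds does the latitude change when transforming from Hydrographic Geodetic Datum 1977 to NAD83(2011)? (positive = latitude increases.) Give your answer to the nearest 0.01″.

Δφ = -5.56″

On a sphere of radius R, 1 rad of latitude = R, so Δφ = ΔN / R = -171.5 / 6367000 = -2.6936e-05 rad = -5.556″.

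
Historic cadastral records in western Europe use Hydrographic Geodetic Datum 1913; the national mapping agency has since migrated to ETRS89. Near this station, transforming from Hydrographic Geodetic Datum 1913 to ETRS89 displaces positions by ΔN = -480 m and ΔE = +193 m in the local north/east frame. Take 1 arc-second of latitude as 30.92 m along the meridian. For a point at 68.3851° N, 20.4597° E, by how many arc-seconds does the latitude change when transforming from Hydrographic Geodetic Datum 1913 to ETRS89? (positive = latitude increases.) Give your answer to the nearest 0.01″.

Δφ = -15.52″

1″ of latitude = 30.92 m, so Δφ = -480.0 / 30.92 = -15.524″.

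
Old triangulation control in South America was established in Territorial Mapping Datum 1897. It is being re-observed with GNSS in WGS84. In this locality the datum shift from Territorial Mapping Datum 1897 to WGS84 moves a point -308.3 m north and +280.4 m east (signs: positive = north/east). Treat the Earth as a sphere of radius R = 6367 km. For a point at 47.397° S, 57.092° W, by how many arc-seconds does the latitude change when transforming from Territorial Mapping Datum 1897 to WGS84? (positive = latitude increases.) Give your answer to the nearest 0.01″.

Δφ = -9.99″

On a sphere of radius R, 1 rad of latitude = R, so Δφ = ΔN / R = -308.3 / 6367000 = -4.8422e-05 rad = -9.988″.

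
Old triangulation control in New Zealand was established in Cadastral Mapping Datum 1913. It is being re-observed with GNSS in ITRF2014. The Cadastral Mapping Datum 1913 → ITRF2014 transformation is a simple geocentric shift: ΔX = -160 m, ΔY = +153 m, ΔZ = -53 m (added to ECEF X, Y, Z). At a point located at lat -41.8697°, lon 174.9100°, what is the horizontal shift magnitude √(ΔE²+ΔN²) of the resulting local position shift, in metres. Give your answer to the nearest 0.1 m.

157.7 m

At φ = -41.8697°, λ = 174.9100°: sin φ = -0.667439, cos φ = 0.744665, sin λ = 0.088720, cos λ = -0.996057.
ΔE = −sin λ·ΔX + cos λ·ΔY = −(0.088720)·(-160) + (-0.996057)·(153) = -138.20 m.
ΔN = −sin φ cos λ·ΔX − sin φ sin λ·ΔY + cos φ·ΔZ = −(-0.667439)(-0.996057)(-160) − (-0.667439)(0.088720)(153) + (0.744665)(-53) = 75.96 m.
Horizontal magnitude = √(ΔE² + ΔN²) = √((-138.20)² + 75.96²) = 157.70 m.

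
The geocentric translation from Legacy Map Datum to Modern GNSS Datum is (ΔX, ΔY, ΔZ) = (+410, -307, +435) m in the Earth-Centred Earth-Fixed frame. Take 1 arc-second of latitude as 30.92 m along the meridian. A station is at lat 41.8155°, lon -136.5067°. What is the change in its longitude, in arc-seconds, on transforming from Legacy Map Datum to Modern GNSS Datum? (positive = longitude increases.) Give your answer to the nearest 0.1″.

Δλ = 21.9″

sin φ = 0.666734, cos φ = 0.745296, sin λ = -0.688270, cos λ = -0.725455.
East component: ΔE = −sin λ·ΔX + cos λ·ΔY = −(-0.688270)(410) + (-0.725455)(-307) = 504.91 m.
1° of latitude spans 3600 × 30.92 = 111312 m; at latitude φ, 1° of longitude spans that × cos φ = 82960.4 m, so Δλ = 504.91 / 82960.4 × 3600 = 21.910″.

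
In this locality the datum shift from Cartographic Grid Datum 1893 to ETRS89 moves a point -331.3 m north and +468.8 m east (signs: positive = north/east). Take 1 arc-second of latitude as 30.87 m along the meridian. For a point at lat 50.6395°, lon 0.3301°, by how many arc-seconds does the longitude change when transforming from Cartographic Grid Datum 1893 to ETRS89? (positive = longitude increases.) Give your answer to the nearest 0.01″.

Δλ = 23.95″

At latitude 50.6395°, cos φ = 0.634198.
1″ of longitude at this latitude = 30.87 × cos φ = 19.5777 m, so Δλ = 468.8 / 19.5777 = 23.946″.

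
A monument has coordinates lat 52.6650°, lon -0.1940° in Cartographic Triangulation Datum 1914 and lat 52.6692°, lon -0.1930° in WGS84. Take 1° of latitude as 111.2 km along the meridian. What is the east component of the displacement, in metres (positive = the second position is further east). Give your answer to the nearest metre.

Δφ = 52.6692° − 52.6650° = +0.0042°; Δλ = -0.1930° − -0.1940° = +0.0010°.
ΔN = Δφ × 111200 = 467.0 m; ΔE = Δλ × 111200 × cos(52.6650°) = +0.0010 × 111200 × 0.606474 = 67.4 m.

ΔE = 67 m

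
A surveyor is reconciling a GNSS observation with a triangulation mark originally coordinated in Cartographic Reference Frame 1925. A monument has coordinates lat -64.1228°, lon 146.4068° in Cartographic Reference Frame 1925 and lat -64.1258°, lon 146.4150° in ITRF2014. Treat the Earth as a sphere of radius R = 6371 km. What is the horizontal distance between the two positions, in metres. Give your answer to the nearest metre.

519 m

Δφ = -64.1258° − -64.1228° = -0.0030°; Δλ = 146.4150° − 146.4068° = +0.0082°.
1° along a meridian = πR/180 = 111195 m.
ΔN = Δφ × 111195 = -333.6 m; ΔE = Δλ × 111195 × cos(-64.1228°) = +0.0082 × 111195 × 0.436444 = 397.9 m.
Distance = √(ΔE² + ΔN²) = √(397.9² + (-333.6)²) = 519.3 m.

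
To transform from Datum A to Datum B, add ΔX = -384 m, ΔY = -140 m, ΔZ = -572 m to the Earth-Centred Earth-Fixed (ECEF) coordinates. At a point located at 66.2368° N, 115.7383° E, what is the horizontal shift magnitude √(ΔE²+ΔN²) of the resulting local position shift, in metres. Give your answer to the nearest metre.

The local east axis at (φ, λ) is (−sin λ, cos λ, 0), so ΔE = −sin(115.7383°)·(-384) + cos(115.7383°)·(-140) = 406.70 m.
The local north axis is (−sin φ cos λ, −sin φ sin λ, cos φ), giving ΔN = -152.619 + 115.418 − 230.492 = -267.69 m.
Horizontal magnitude = √(ΔE² + ΔN²) = √(406.70² + (-267.69)²) = 486.89 m.

487 m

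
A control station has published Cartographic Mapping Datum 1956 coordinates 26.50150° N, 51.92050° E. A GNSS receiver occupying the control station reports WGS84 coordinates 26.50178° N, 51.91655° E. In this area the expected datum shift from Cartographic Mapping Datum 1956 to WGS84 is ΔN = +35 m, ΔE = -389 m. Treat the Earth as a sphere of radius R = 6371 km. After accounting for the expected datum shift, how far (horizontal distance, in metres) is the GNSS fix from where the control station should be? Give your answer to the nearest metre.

6 m

Observed coordinate differences: Δφ = +0.00028°, Δλ = -0.00395°.
Converting to metres (1° lat = 111195 m, cos φ = 0.894923): observed ΔN = 31.1 m, observed ΔE = -393.1 m.
Subtracting the expected shift leaves a residual of 31.1 − (35) = -3.9 m north and -393.1 − (-389) = -4.1 m east.
Residual distance = √((-3.9)² + (-4.1)²) = 5.6 m.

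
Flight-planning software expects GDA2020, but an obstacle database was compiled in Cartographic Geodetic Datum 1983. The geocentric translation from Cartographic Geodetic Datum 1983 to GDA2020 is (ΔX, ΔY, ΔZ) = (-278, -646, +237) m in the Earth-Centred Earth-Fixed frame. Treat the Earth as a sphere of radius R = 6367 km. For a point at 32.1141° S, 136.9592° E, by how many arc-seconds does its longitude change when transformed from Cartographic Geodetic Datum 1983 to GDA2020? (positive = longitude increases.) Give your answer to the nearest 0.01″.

sin φ = -0.531607, cos φ = 0.846991, sin λ = 0.682519, cos λ = -0.730868.
East component: ΔE = −sin λ·ΔX + cos λ·ΔY = −(0.682519)(-278) + (-0.730868)(-646) = 661.88 m.
1° of latitude spans πR/180 = 111125 m; at latitude φ, 1° of longitude spans that × cos φ = 94122.0 m, so Δλ = 661.88 / 94122.0 × 3600 = 25.316″.

Δλ = 25.32″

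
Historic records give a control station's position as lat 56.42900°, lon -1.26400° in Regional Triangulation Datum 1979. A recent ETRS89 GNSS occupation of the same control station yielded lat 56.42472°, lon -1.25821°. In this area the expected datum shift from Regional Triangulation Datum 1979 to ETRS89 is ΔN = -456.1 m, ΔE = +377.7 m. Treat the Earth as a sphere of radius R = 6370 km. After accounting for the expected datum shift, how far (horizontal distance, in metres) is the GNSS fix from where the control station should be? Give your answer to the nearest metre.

29 m

Observed coordinate differences: Δφ = -0.00428°, Δλ = +0.00579°.
Converting to metres (1° lat = 111177 m, cos φ = 0.552970): observed ΔN = -475.8 m, observed ΔE = 356.0 m.
Subtracting the expected shift leaves a residual of -475.8 − (-456.1) = -19.7 m north and 356.0 − (377.7) = -21.7 m east.
Residual distance = √((-19.7)² + (-21.7)²) = 29.4 m.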